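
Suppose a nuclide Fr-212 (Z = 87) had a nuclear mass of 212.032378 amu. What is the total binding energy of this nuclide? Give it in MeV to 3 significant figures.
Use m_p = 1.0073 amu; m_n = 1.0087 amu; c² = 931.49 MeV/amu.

Total constituent mass: 87 × 1.0073 + 125 × 1.0087 = 213.7226 amu
Δm = 213.7226 − 212.032378 = 1.690222 amu
Converting to energy: 1.690222 amu × 931.49 MeV/amu = 1574.42 MeV

1570 MeV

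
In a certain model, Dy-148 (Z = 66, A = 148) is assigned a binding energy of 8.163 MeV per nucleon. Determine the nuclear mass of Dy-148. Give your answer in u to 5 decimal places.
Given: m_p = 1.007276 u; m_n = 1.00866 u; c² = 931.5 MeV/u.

Total binding energy = 148 × 8.163 = 1208.124 MeV
Mass defect = 1208.124 MeV / (931.5 MeV/u) = 1.2969662 u
Constituent mass = 66(1.007276) + 82(1.00866) = 149.190336 u
Nuclear mass = 149.190336 − 1.2969662 = 147.8933698 u ≈ 147.89337 u (to 5 decimal places)

147.89337 u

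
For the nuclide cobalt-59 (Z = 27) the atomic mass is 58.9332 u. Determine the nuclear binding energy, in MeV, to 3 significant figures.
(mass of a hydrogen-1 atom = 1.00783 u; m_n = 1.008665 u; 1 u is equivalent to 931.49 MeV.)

Σm = 27·m(¹H) + 32·m_n = 27.21141 + 32.277280 = 59.488690 u
The mass defect is 59.488690 − 58.9332 = 0.555490 u.
E_B = 0.555490 × 931.49 = 517.433 MeV

517 MeV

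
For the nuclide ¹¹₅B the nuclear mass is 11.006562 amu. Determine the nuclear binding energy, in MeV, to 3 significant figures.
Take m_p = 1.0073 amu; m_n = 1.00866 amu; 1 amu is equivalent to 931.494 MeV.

The nucleus contains 5 protons and 11 − 5 = 6 neutrons.
Σm = 5·m_p + 6·m_n = 5.0365 + 6.05196 = 11.08846 amu
The mass defect is 11.08846 − 11.006562 = 0.081898 amu.
Binding energy = Δm·c² = 0.081898 × 931.494 MeV/amu = 76.2875 MeV

76.3 MeV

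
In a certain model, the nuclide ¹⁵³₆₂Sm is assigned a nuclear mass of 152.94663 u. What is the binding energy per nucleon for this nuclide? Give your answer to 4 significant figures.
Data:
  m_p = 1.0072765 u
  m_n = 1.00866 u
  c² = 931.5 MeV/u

7.869 MeV/nucleon

Z = 62, so N = A − Z = 153 − 62 = 91.
Total constituent mass: 62 × 1.0072765 + 91 × 1.00866 = 154.2392030 u
The mass defect is 154.2392030 − 152.94663 = 1.2925730 u.
Converting to energy: 1.2925730 u × 931.5 MeV/u = 1204.03 MeV
Per nucleon: 1204.03 / 153 = 7.869 MeV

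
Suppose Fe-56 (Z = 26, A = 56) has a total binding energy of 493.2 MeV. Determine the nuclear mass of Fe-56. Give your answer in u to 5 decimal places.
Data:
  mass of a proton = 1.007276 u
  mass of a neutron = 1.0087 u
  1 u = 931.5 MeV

Mass defect = 493.2 MeV / (931.5 MeV/u) = 0.5294686 u
Constituent mass = 26(1.007276) + 30(1.0087) = 56.450176 u
Nuclear mass = 56.450176 − 0.5294686 = 55.9207074 u ≈ 55.92071 u (to 5 decimal places)

55.92071 u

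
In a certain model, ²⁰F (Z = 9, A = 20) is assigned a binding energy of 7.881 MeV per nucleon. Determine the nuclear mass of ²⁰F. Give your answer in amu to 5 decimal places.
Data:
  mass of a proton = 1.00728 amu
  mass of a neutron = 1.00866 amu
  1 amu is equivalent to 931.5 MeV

Total binding energy = 20 × 7.881 = 157.620 MeV
Mass defect = 157.620 MeV / (931.5 MeV/amu) = 0.1692110 amu
Constituent mass = 9(1.00728) + 11(1.00866) = 20.16078 amu
Nuclear mass = 20.16078 − 0.1692110 = 19.9915690 amu ≈ 19.99157 amu (to 5 decimal places)

19.99157 amu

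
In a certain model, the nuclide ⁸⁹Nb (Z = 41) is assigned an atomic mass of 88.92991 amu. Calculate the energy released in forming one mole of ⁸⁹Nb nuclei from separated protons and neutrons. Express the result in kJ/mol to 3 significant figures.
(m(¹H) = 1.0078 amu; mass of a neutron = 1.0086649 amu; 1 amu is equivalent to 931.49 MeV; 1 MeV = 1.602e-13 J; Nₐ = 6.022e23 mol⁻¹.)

7.24e+10 kJ/mol

The nucleus contains 41 protons and 89 − 41 = 48 neutrons.
Σm = 41·m(¹H) + 48·m_n = 41.3198 + 48.4159152 = 89.7357152 amu
The mass defect is 89.7357152 − 88.92991 = 0.8058052 amu.
Converting to energy: 0.8058052 amu × 931.49 MeV/amu = 750.599 MeV
Per nucleus in joules: 750.599 MeV × 1.602e-13 J/MeV = 1.2025e-10 J
Per mole: 1.2025e-10 J × 6.022e23 mol⁻¹ = 7.2415e+13 J/mol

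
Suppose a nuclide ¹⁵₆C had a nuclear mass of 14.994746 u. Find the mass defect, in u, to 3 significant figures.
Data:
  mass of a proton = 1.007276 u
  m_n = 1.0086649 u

With 6 protons and 9 neutrons (A = 15):
Total constituent mass: 6 × 1.007276 + 9 × 1.0086649 = 15.1216401 u
The mass defect is 15.1216401 − 14.994746 = 0.1268941 u.

0.127 u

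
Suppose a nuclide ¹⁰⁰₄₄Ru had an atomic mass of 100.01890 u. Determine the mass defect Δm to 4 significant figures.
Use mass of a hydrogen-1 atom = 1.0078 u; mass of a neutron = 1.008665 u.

Z = 44, so N = A − Z = 100 − 44 = 56.
Total constituent mass: 44 × 1.0078 + 56 × 1.008665 = 100.828440 u
Mass defect Δm = 100.828440 − 100.01890 = 0.809540 u

0.8095 u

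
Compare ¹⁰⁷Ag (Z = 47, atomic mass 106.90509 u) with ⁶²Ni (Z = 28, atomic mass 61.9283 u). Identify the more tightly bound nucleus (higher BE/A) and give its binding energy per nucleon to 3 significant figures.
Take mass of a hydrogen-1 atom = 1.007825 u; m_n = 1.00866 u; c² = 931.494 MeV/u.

¹⁰⁷Ag: Σm = 47(1.007825) + 60(1.00866) = 107.887375 u; Δm = 0.982285 u; E_B = 914.99 MeV; E_B/A = 8.551 MeV
⁶²Ni: Σm = 28(1.007825) + 34(1.00866) = 62.513540 u; Δm = 0.585240 u; E_B = 545.15 MeV; E_B/A = 8.793 MeV
⁶²Ni has the higher binding energy per nucleon, so it is the more tightly bound nucleus.

⁶²Ni; 8.79 MeV/nucleon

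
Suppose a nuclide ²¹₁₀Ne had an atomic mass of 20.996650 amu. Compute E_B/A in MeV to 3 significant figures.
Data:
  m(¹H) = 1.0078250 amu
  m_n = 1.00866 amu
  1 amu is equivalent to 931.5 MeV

7.85 MeV/nucleon

Σm = 10·m(¹H) + 11·m_n = 10.0782500 + 11.09526 = 21.1735100 amu
Mass defect Δm = 21.1735100 − 20.996650 = 0.1768600 amu
Binding energy = Δm·c² = 0.1768600 × 931.5 MeV/amu = 164.745 MeV
Per nucleon: 164.745 / 21 = 7.845 MeV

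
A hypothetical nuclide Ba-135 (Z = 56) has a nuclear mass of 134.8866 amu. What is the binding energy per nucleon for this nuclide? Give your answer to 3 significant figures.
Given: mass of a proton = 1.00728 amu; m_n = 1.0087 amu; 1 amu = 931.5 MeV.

8.34 MeV/nucleon

Mass of separated nucleons = 56(1.00728) + 79(1.0087) = 56.40768 + 79.6873 = 136.09498 amu
Mass defect Δm = 136.09498 − 134.8866 = 1.20838 amu
Binding energy = Δm·c² = 1.20838 × 931.5 MeV/amu = 1125.61 MeV
Per nucleon: 1125.61 / 135 = 8.338 MeV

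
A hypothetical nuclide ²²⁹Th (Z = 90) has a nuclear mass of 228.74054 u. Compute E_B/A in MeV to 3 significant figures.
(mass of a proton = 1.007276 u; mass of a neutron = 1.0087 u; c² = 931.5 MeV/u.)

8.64 MeV/nucleon

Z = 90, so N = A − Z = 229 − 90 = 139.
Σm = 90·m_p + 139·m_n = 90.654840 + 140.2093 = 230.864140 u
Mass defect Δm = 230.864140 − 228.74054 = 2.123600 u
Converting to energy: 2.123600 u × 931.5 MeV/u = 1978.13 MeV
Per nucleon: 1978.13 / 229 = 8.638 MeV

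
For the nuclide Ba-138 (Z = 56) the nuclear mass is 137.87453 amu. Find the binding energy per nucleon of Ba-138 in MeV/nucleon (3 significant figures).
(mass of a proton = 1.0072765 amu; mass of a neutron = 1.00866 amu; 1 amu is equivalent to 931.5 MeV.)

Σm = 56·m_p + 82·m_n = 56.4074840 + 82.71012 = 139.1176040 amu
Mass defect Δm = 139.1176040 − 137.87453 = 1.2430740 amu
Binding energy = Δm·c² = 1.2430740 × 931.5 MeV/amu = 1157.92 MeV
Per nucleon: 1157.92 / 138 = 8.391 MeV

8.39 MeV/nucleon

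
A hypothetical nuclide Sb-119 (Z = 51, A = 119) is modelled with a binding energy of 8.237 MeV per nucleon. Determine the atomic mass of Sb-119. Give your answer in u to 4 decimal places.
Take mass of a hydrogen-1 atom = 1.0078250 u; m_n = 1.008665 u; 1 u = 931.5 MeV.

Total binding energy = 119 × 8.237 = 980.203 MeV
Mass defect = 980.203 MeV / (931.5 MeV/u) = 1.052284 u
Constituent mass = 51(1.0078250) + 68(1.008665) = 119.9882950 u
Atomic mass = 119.9882950 − 1.052284 = 118.9360110 u ≈ 118.9360 u (to 4 decimal places)

118.9360 u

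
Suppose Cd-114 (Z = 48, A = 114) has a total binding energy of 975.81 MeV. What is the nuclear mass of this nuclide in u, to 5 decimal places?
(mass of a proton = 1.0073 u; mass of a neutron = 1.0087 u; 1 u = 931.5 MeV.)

113.87703 u

Mass defect = 975.81 MeV / (931.5 MeV/u) = 1.0475684 u
Constituent mass = 48(1.0073) + 66(1.0087) = 114.9246 u
Nuclear mass = 114.9246 − 1.0475684 = 113.8770316 u ≈ 113.87703 u (to 5 decimal places)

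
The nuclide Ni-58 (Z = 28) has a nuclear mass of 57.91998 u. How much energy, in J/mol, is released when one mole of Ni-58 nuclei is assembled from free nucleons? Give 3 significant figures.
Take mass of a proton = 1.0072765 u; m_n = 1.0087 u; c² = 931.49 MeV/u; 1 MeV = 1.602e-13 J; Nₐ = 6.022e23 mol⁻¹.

4.90e+13 J/mol

Z = 28, so N = A − Z = 58 − 28 = 30.
Σm = 28·m_p + 30·m_n = 28.2037420 + 30.2610 = 58.4647420 u
The mass defect is 58.4647420 − 57.91998 = 0.5447620 u.
Converting to energy: 0.5447620 u × 931.49 MeV/u = 507.440 MeV
Per nucleus in joules: 507.440 MeV × 1.602e-13 J/MeV = 8.1292e-11 J
Per mole: 8.1292e-11 J × 6.022e23 mol⁻¹ = 4.8954e+13 J/mol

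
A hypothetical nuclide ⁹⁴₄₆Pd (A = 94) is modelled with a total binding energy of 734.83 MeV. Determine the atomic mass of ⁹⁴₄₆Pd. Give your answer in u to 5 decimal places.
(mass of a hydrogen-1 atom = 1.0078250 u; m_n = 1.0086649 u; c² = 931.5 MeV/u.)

93.98700 u

Mass defect = 734.83 MeV / (931.5 MeV/u) = 0.7888674 u
Constituent mass = 46(1.0078250) + 48(1.0086649) = 94.7758652 u
Atomic mass = 94.7758652 − 0.7888674 = 93.9869978 u ≈ 93.98700 u (to 5 decimal places)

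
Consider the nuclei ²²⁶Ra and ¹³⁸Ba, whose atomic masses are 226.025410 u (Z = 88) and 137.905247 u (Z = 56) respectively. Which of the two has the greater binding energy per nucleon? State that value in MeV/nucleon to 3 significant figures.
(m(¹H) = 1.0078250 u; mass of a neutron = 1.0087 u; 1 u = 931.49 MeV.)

¹³⁸Ba; 8.41 MeV/nucleon

²²⁶Ra: Σm = 88(1.0078250) + 138(1.0087) = 227.8892000 u; Δm = 1.8637900 u; E_B = 1736.1 MeV; E_B/A = 7.682 MeV
¹³⁸Ba: Σm = 56(1.0078250) + 82(1.0087) = 139.1516000 u; Δm = 1.2463530 u; E_B = 1161.0 MeV; E_B/A = 8.413 MeV
¹³⁸Ba has the higher binding energy per nucleon, so it is the more tightly bound nucleus.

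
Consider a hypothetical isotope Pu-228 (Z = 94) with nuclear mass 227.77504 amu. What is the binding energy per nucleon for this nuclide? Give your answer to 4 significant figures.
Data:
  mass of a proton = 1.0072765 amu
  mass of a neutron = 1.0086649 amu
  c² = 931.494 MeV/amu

With 94 protons and 134 neutrons (A = 228):
Σm = 94·m_p + 134·m_n = 94.6839910 + 135.1610966 = 229.8450876 amu
Δm = 229.8450876 − 227.77504 = 2.0700476 amu
Binding energy = Δm·c² = 2.0700476 × 931.494 MeV/amu = 1928.24 MeV
BE/A = 1928.24 MeV / 228 = 8.457 MeV/nucleon

8.457 MeV/nucleon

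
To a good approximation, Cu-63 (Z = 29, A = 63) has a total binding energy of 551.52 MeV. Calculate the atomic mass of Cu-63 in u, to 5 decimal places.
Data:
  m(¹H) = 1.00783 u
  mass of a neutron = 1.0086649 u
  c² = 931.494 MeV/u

Mass defect = 551.52 MeV / (931.494 MeV/u) = 0.5920811 u
Constituent mass = 29(1.00783) + 34(1.0086649) = 63.5216766 u
Atomic mass = 63.5216766 − 0.5920811 = 62.9295955 u ≈ 62.92960 u (to 5 decimal places)

62.92960 u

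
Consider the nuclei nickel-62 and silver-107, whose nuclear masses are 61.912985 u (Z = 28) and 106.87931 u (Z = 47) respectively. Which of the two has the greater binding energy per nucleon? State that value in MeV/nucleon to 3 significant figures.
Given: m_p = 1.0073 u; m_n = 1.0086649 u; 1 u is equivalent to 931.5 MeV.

nickel-62: Σm = 28(1.0073) + 34(1.0086649) = 62.4990066 u; Δm = 0.5860216 u; E_B = 545.88 MeV; E_B/A = 8.8045 MeV
silver-107: Σm = 47(1.0073) + 60(1.0086649) = 107.8629940 u; Δm = 0.9836840 u; E_B = 916.30 MeV; E_B/A = 8.564 MeV
nickel-62 has the higher binding energy per nucleon, so it is the more tightly bound nucleus.

nickel-62; 8.80 MeV/nucleon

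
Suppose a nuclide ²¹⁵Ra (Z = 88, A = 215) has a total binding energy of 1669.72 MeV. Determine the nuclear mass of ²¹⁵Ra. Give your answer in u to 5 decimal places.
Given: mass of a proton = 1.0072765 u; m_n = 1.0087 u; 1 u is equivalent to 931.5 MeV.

Mass defect = 1669.72 MeV / (931.5 MeV/u) = 1.7925067 u
Constituent mass = 88(1.0072765) + 127(1.0087) = 216.7452320 u
Nuclear mass = 216.7452320 − 1.7925067 = 214.9527253 u ≈ 214.95273 u (to 5 decimal places)

214.95273 u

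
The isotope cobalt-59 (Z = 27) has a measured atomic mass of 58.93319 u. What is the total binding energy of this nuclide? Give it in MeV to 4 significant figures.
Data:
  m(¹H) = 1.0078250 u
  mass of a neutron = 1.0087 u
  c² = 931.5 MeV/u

518.4 MeV

Σm = 27·m(¹H) + 32·m_n = 27.2112750 + 32.2784 = 59.4896750 u
The mass defect is 59.4896750 − 58.93319 = 0.5564850 u.
Converting to energy: 0.5564850 u × 931.5 MeV/u = 518.366 MeV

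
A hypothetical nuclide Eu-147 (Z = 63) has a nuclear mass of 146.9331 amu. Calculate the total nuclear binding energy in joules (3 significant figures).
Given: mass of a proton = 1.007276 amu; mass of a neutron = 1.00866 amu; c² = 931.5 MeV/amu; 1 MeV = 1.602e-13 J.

Σm = 63·m_p + 84·m_n = 63.458388 + 84.72744 = 148.185828 amu
The mass defect is 148.185828 − 146.9331 = 1.252728 amu.
E_B = 1.252728 × 931.5 = 1166.92 MeV
In joules: 1166.92 MeV × 1.602e-13 J/MeV = 1.8694e-10 J

1.87e-10 J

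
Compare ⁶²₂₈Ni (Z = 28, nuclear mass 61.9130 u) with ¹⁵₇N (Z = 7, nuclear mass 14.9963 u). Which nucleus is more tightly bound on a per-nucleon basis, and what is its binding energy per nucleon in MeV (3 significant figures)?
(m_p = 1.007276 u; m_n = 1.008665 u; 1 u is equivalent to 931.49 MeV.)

⁶²₂₈Ni; 8.79 MeV/nucleon

⁶²₂₈Ni: Σm = 28(1.007276) + 34(1.008665) = 62.498338 u; Δm = 0.585338 u; E_B = 545.24 MeV; E_B/A = 8.794 MeV
¹⁵₇N: Σm = 7(1.007276) + 8(1.008665) = 15.120252 u; Δm = 0.123952 u; E_B = 115.46 MeV; E_B/A = 7.697 MeV
⁶²₂₈Ni has the higher binding energy per nucleon, so it is the more tightly bound nucleus.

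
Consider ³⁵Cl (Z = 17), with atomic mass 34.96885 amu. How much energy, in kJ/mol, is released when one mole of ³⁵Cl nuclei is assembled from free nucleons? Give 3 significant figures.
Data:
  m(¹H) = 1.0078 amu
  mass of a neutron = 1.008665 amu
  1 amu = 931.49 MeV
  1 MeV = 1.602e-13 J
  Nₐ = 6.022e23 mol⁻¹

Z = 17, so N = A − Z = 35 − 17 = 18.
Total constituent mass: 17 × 1.0078 + 18 × 1.008665 = 35.288570 amu
Δm = 35.288570 − 34.96885 = 0.319720 amu
Converting to energy: 0.319720 amu × 931.49 MeV/amu = 297.816 MeV
Per nucleus in joules: 297.816 MeV × 1.602e-13 J/MeV = 4.7710e-11 J
Per mole: 4.7710e-11 J × 6.022e23 mol⁻¹ = 2.8731e+13 J/mol

2.87e+10 kJ/mol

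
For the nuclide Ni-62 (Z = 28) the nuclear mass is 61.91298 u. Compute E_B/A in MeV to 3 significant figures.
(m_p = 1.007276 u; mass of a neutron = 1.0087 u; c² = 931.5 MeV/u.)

Σm = 28·m_p + 34·m_n = 28.203728 + 34.2958 = 62.499528 u
Δm = 62.499528 − 61.91298 = 0.586548 u
E_B = 0.586548 × 931.5 = 546.369 MeV
Dividing by A = 62 gives 8.812 MeV per nucleon.

8.81 MeV/nucleon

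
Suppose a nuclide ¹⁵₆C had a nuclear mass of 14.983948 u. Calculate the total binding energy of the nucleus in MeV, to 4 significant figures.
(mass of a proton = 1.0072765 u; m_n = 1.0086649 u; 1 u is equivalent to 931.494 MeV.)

128.3 MeV

Total constituent mass: 6 × 1.0072765 + 9 × 1.0086649 = 15.1216431 u
Δm = 15.1216431 − 14.983948 = 0.1376951 u
Binding energy = Δm·c² = 0.1376951 × 931.494 MeV/u = 128.262 MeV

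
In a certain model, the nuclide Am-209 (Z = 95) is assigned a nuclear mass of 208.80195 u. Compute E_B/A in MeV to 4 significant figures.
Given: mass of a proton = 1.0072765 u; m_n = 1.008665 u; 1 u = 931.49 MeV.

Z = 95, so N = A − Z = 209 − 95 = 114.
Mass of separated nucleons = 95(1.0072765) + 114(1.008665) = 95.6912675 + 114.987810 = 210.6790775 u
The mass defect is 210.6790775 − 208.80195 = 1.8771275 u.
E_B = 1.8771275 × 931.49 = 1748.53 MeV
Per nucleon: 1748.53 / 209 = 8.366 MeV

8.366 MeV/nucleon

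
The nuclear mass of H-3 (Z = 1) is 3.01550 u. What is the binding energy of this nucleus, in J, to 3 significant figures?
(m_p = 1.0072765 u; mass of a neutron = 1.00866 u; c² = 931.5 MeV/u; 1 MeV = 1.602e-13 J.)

1.36e-12 J

Total constituent mass: 1 × 1.0072765 + 2 × 1.00866 = 3.0245965 u
Δm = 3.0245965 − 3.01550 = 0.0090965 u
E_B = 0.0090965 × 931.5 = 8.47339 MeV
In joules: 8.47339 MeV × 1.602e-13 J/MeV = 1.3574e-12 J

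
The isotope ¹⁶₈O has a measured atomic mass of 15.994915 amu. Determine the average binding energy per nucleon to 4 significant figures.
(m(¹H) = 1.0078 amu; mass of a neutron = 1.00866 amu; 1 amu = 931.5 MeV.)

7.962 MeV/nucleon

Σm = 8·m(¹H) + 8·m_n = 8.0624 + 8.06928 = 16.13168 amu
The mass defect is 16.13168 − 15.994915 = 0.136765 amu.
Converting to energy: 0.136765 amu × 931.5 MeV/amu = 127.397 MeV
BE/A = 127.397 MeV / 16 = 7.962 MeV/nucleon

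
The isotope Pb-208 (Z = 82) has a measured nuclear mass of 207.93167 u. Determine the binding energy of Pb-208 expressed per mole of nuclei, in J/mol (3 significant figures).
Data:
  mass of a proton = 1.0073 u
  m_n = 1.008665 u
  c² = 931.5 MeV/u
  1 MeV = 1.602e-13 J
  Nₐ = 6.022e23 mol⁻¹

Σm = 82·m_p + 126·m_n = 82.5986 + 127.091790 = 209.690390 u
Mass defect Δm = 209.690390 − 207.93167 = 1.758720 u
Binding energy = Δm·c² = 1.758720 × 931.5 MeV/u = 1638.25 MeV
Per nucleus in joules: 1638.25 MeV × 1.602e-13 J/MeV = 2.6245e-10 J
Per mole: 2.6245e-10 J × 6.022e23 mol⁻¹ = 1.5805e+14 J/mol

1.58e+14 J/mol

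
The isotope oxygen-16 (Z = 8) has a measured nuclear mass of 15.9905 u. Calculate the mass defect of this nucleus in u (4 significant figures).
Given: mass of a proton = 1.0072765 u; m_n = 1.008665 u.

0.1370 u

Σm = 8·m_p + 8·m_n = 8.0582120 + 8.069320 = 16.1275320 u
Δm = 16.1275320 − 15.9905 = 0.1370320 u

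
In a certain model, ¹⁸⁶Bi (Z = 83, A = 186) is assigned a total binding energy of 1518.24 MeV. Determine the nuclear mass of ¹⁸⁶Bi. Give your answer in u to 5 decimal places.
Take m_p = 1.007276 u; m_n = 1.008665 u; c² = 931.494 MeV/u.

185.86651 u

Mass defect = 1518.24 MeV / (931.494 MeV/u) = 1.6298978 u
Constituent mass = 83(1.007276) + 103(1.008665) = 187.496403 u
Nuclear mass = 187.496403 − 1.6298978 = 185.8665052 u ≈ 185.86651 u (to 5 decimal places)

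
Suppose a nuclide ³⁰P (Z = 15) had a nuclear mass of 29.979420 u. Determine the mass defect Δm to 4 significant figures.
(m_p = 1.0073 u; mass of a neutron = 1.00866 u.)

Σm = 15·m_p + 15·m_n = 15.1095 + 15.12990 = 30.23940 u
Δm = 30.23940 − 29.979420 = 0.259980 u

0.2600 u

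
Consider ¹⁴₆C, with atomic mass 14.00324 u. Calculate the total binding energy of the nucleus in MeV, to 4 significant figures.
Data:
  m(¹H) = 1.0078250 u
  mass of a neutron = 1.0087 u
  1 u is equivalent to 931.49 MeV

105.5 MeV

Z = 6, so N = A − Z = 14 − 6 = 8.
Σm = 6·m(¹H) + 8·m_n = 6.0469500 + 8.0696 = 14.1165500 u
Δm = 14.1165500 − 14.00324 = 0.1133100 u
Converting to energy: 0.1133100 u × 931.49 MeV/u = 105.547 MeV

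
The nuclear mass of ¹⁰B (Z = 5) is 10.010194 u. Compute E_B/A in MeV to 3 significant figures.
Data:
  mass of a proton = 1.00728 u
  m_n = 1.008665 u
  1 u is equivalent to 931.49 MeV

6.48 MeV/nucleon

Total constituent mass: 5 × 1.00728 + 5 × 1.008665 = 10.079725 u
The mass defect is 10.079725 − 10.010194 = 0.069531 u.
Converting to energy: 0.069531 u × 931.49 MeV/u = 64.7674 MeV
BE/A = 64.7674 MeV / 10 = 6.477 MeV/nucleon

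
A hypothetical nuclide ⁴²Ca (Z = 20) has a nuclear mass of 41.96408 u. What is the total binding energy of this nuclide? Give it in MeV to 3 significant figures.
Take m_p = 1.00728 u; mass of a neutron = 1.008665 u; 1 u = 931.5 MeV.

Mass of separated nucleons = 20(1.00728) + 22(1.008665) = 20.14560 + 22.190630 = 42.336230 u
Mass defect Δm = 42.336230 − 41.96408 = 0.372150 u
E_B = 0.372150 × 931.5 = 346.658 MeV

347 MeV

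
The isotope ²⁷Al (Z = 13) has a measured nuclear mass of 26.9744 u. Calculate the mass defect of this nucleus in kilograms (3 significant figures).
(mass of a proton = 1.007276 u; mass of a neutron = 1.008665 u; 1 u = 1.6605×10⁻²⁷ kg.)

4.01e-28 kg

Total constituent mass: 13 × 1.007276 + 14 × 1.008665 = 27.215898 u
Mass defect Δm = 27.215898 − 26.9744 = 0.241498 u
In SI units: 0.241498 u × 1.6605×10⁻²⁷ kg/u = 4.0101e-28 kg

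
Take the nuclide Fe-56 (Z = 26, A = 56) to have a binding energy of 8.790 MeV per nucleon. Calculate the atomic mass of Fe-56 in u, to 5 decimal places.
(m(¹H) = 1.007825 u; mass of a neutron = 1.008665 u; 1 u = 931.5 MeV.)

Total binding energy = 56 × 8.790 = 492.240 MeV
Mass defect = 492.240 MeV / (931.5 MeV/u) = 0.5284380 u
Constituent mass = 26(1.007825) + 30(1.008665) = 56.463400 u
Atomic mass = 56.463400 − 0.5284380 = 55.9349620 u ≈ 55.93496 u (to 5 decimal places)

55.93496 u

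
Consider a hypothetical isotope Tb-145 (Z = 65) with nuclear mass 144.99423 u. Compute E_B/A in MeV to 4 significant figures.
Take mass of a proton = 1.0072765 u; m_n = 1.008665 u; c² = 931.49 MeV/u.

7.529 MeV/nucleon

Total constituent mass: 65 × 1.0072765 + 80 × 1.008665 = 146.1661725 u
Δm = 146.1661725 − 144.99423 = 1.1719425 u
Binding energy = Δm·c² = 1.1719425 × 931.49 MeV/u = 1091.65 MeV
Per nucleon: 1091.65 / 145 = 7.529 MeV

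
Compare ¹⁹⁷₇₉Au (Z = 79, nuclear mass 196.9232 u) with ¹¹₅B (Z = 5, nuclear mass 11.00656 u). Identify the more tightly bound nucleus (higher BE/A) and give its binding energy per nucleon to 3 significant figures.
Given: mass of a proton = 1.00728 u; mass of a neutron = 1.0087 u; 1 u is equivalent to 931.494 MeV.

¹⁹⁷₇₉Au; 7.94 MeV/nucleon

¹⁹⁷₇₉Au: Σm = 79(1.00728) + 118(1.0087) = 198.60172 u; Δm = 1.67852 u; E_B = 1563.5 MeV; E_B/A = 7.937 MeV
¹¹₅B: Σm = 5(1.00728) + 6(1.0087) = 11.08860 u; Δm = 0.08204 u; E_B = 76.420 MeV; E_B/A = 6.947 MeV
¹⁹⁷₇₉Au has the higher binding energy per nucleon, so it is the more tightly bound nucleus.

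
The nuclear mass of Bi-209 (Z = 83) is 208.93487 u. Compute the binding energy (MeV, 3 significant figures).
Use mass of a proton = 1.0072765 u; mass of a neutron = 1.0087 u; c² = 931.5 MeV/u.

Z = 83, so N = A − Z = 209 − 83 = 126.
Total constituent mass: 83 × 1.0072765 + 126 × 1.0087 = 210.7001495 u
Mass defect Δm = 210.7001495 − 208.93487 = 1.7652795 u
E_B = 1.7652795 × 931.5 = 1644.36 MeV

1640 MeV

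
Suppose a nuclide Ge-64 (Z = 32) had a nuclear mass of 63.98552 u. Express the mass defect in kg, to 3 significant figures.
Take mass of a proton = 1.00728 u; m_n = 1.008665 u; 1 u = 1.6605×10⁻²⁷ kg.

Σm = 32·m_p + 32·m_n = 32.23296 + 32.277280 = 64.510240 u
Mass defect Δm = 64.510240 − 63.98552 = 0.524720 u
In SI units: 0.524720 u × 1.6605×10⁻²⁷ kg/u = 8.7130e-28 kg

8.71e-28 kg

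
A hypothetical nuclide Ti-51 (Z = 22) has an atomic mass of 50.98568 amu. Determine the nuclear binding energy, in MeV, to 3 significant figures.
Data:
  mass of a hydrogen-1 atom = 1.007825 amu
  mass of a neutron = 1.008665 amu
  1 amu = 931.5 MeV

With 22 protons and 29 neutrons (A = 51):
Σm = 22·m(¹H) + 29·m_n = 22.172150 + 29.251285 = 51.423435 amu
The mass defect is 51.423435 − 50.98568 = 0.437755 amu.
E_B = 0.437755 × 931.5 = 407.769 MeV

408 MeV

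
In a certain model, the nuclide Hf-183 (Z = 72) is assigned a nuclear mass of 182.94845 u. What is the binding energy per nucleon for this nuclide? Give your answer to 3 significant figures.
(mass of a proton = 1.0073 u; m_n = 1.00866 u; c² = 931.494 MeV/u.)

Total constituent mass: 72 × 1.0073 + 111 × 1.00866 = 184.48686 u
The mass defect is 184.48686 − 182.94845 = 1.53841 u.
E_B = 1.53841 × 931.494 = 1433.02 MeV
BE/A = 1433.02 MeV / 183 = 7.831 MeV/nucleon

7.83 MeV/nucleon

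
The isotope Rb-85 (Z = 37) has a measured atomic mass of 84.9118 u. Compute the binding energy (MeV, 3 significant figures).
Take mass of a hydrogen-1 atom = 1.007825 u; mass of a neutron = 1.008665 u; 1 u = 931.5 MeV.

The nucleus contains 37 protons and 85 − 37 = 48 neutrons.
Mass of separated nucleons = 37(1.007825) + 48(1.008665) = 37.289525 + 48.415920 = 85.705445 u
Δm = 85.705445 − 84.9118 = 0.793645 u
Binding energy = Δm·c² = 0.793645 × 931.5 MeV/u = 739.280 MeV

739 MeV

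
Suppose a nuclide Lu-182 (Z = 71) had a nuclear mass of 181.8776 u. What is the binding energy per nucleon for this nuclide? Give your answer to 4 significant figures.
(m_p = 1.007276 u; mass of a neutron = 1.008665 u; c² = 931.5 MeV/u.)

8.193 MeV/nucleon

Σm = 71·m_p + 111·m_n = 71.516596 + 111.961815 = 183.478411 u
Mass defect Δm = 183.478411 − 181.8776 = 1.600811 u
Converting to energy: 1.600811 u × 931.5 MeV/u = 1491.16 MeV
BE/A = 1491.16 MeV / 182 = 8.193 MeV/nucleon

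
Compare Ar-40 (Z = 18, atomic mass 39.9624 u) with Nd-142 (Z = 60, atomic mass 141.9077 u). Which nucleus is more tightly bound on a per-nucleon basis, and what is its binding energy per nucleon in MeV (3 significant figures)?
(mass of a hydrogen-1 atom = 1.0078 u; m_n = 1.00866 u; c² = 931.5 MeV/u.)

Ar-40; 8.58 MeV/nucleon

Ar-40: Σm = 18(1.0078) + 22(1.00866) = 40.33092 u; Δm = 0.36852 u; E_B = 343.28 MeV; E_B/A = 8.582 MeV
Nd-142: Σm = 60(1.0078) + 82(1.00866) = 143.17812 u; Δm = 1.27042 u; E_B = 1183.4 MeV; E_B/A = 8.334 MeV
Ar-40 has the higher binding energy per nucleon, so it is the more tightly bound nucleus.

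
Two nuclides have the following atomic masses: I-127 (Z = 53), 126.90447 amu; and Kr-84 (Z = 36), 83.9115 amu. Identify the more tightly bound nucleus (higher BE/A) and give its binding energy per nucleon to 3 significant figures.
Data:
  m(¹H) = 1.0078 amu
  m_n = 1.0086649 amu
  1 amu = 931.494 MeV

Kr-84; 8.71 MeV/nucleon

I-127: Σm = 53(1.0078) + 74(1.0086649) = 128.0546026 amu; Δm = 1.1501326 amu; E_B = 1071.34 MeV; E_B/A = 8.436 MeV
Kr-84: Σm = 36(1.0078) + 48(1.0086649) = 84.6967152 amu; Δm = 0.7852152 amu; E_B = 731.42 MeV; E_B/A = 8.707 MeV
Kr-84 has the higher binding energy per nucleon, so it is the more tightly bound nucleus.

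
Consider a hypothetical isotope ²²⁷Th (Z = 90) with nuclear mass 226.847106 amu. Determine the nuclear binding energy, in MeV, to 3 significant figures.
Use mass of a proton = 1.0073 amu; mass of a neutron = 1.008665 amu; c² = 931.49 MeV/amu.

Total constituent mass: 90 × 1.0073 + 137 × 1.008665 = 228.844105 amu
Δm = 228.844105 − 226.847106 = 1.996999 amu
Binding energy = Δm·c² = 1.996999 × 931.49 MeV/amu = 1860.18 MeV

1860 MeV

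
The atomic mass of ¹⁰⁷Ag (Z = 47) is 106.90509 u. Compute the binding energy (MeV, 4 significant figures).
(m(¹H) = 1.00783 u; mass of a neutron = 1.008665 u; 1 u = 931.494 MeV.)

Σm = 47·m(¹H) + 60·m_n = 47.36801 + 60.519900 = 107.887910 u
Mass defect Δm = 107.887910 − 106.90509 = 0.982820 u
E_B = 0.982820 × 931.494 = 915.491 MeV

915.5 MeV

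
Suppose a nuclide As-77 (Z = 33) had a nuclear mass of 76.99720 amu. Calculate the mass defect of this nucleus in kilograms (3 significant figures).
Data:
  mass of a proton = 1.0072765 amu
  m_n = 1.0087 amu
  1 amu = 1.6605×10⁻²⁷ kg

1.04e-27 kg

The nucleus contains 33 protons and 77 − 33 = 44 neutrons.
Total constituent mass: 33 × 1.0072765 + 44 × 1.0087 = 77.6229245 amu
Δm = 77.6229245 − 76.99720 = 0.6257245 amu
In SI units: 0.6257245 amu × 1.6605×10⁻²⁷ kg/amu = 1.0390e-27 kg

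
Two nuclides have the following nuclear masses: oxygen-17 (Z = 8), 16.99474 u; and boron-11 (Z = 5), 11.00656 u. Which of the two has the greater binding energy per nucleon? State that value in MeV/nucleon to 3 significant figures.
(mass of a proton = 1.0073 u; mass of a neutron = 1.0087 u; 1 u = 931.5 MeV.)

oxygen-17; 7.78 MeV/nucleon

oxygen-17: Σm = 8(1.0073) + 9(1.0087) = 17.1367 u; Δm = 0.14196 u; E_B = 132.24 MeV; E_B/A = 7.779 MeV
boron-11: Σm = 5(1.0073) + 6(1.0087) = 11.0887 u; Δm = 0.08214 u; E_B = 76.513 MeV; E_B/A = 6.956 MeV
oxygen-17 has the higher binding energy per nucleon, so it is the more tightly bound nucleus.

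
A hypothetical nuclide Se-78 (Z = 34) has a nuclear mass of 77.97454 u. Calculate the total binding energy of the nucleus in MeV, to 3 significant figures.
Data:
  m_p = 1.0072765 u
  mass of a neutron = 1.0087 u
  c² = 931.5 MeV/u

611 MeV

Z = 34, so N = A − Z = 78 − 34 = 44.
Σm = 34·m_p + 44·m_n = 34.2474010 + 44.3828 = 78.6302010 u
The mass defect is 78.6302010 − 77.97454 = 0.6556610 u.
E_B = 0.6556610 × 931.5 = 610.748 MeV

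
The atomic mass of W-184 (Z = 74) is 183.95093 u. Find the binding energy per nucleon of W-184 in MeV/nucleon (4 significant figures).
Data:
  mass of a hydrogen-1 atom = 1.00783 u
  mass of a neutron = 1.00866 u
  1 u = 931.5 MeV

8.004 MeV/nucleon

Σm = 74·m(¹H) + 110·m_n = 74.57942 + 110.95260 = 185.53202 u
The mass defect is 185.53202 − 183.95093 = 1.58109 u.
E_B = 1.58109 × 931.5 = 1472.79 MeV
BE/A = 1472.79 MeV / 184 = 8.004 MeV/nucleon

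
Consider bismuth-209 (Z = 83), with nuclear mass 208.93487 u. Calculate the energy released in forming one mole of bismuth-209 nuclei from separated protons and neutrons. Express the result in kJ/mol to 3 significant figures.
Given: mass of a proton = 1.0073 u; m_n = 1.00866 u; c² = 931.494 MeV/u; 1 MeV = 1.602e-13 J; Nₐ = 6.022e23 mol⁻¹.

Z = 83, so N = A − Z = 209 − 83 = 126.
Σm = 83·m_p + 126·m_n = 83.6059 + 127.09116 = 210.69706 u
Δm = 210.69706 − 208.93487 = 1.76219 u
Converting to energy: 1.76219 u × 931.494 MeV/u = 1641.47 MeV
Per nucleus in joules: 1641.47 MeV × 1.602e-13 J/MeV = 2.6296e-10 J
Per mole: 2.6296e-10 J × 6.022e23 mol⁻¹ = 1.5835e+14 J/mol

1.58e+11 kJ/mol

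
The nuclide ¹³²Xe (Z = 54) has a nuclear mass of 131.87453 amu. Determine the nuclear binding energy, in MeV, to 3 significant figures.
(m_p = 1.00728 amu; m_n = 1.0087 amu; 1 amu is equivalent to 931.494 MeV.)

The nucleus contains 54 protons and 132 − 54 = 78 neutrons.
Mass of separated nucleons = 54(1.00728) + 78(1.0087) = 54.39312 + 78.6786 = 133.07172 amu
Δm = 133.07172 − 131.87453 = 1.19719 amu
Converting to energy: 1.19719 amu × 931.494 MeV/amu = 1115.18 MeV

1120 MeV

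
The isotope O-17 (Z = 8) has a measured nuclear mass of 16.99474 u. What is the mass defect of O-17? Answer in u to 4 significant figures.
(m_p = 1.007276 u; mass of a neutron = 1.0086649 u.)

0.1415 u

Σm = 8·m_p + 9·m_n = 8.058208 + 9.0779841 = 17.1361921 u
Δm = 17.1361921 − 16.99474 = 0.1414521 u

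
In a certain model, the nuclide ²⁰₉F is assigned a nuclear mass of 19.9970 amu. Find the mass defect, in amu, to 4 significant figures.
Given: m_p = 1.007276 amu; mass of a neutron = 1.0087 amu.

0.1642 amu

Z = 9, so N = A − Z = 20 − 9 = 11.
Mass of separated nucleons = 9(1.007276) + 11(1.0087) = 9.065484 + 11.0957 = 20.161184 amu
Δm = 20.161184 − 19.9970 = 0.164184 amu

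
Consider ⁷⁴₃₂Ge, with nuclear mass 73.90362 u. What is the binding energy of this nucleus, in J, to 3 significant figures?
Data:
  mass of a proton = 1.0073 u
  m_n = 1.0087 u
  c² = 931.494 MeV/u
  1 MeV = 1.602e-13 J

1.04e-10 J

Mass of separated nucleons = 32(1.0073) + 42(1.0087) = 32.2336 + 42.3654 = 74.5990 u
Δm = 74.5990 − 73.90362 = 0.69538 u
Binding energy = Δm·c² = 0.69538 × 931.494 MeV/u = 647.742 MeV
In joules: 647.742 MeV × 1.602e-13 J/MeV = 1.0377e-10 J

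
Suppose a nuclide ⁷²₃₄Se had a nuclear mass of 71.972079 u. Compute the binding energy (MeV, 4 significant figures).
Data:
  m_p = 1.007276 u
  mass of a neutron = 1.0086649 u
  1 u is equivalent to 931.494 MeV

With 34 protons and 38 neutrons (A = 72):
Mass of separated nucleons = 34(1.007276) + 38(1.0086649) = 34.247384 + 38.3292662 = 72.5766502 u
Δm = 72.5766502 − 71.972079 = 0.6045712 u
Binding energy = Δm·c² = 0.6045712 × 931.494 MeV/u = 563.154 MeV

563.2 MeV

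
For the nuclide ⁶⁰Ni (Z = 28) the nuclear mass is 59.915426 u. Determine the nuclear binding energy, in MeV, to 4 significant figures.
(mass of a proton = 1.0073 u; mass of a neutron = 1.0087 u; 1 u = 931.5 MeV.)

528.5 MeV

The nucleus contains 28 protons and 60 − 28 = 32 neutrons.
Total constituent mass: 28 × 1.0073 + 32 × 1.0087 = 60.4828 u
The mass defect is 60.4828 − 59.915426 = 0.567374 u.
Converting to energy: 0.567374 u × 931.5 MeV/u = 528.509 MeV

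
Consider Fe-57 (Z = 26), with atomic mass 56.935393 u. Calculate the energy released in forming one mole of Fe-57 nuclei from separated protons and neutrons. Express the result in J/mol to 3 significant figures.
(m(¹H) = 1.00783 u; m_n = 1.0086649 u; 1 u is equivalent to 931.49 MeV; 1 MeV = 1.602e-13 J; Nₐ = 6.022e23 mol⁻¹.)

The nucleus contains 26 protons and 57 − 26 = 31 neutrons.
Total constituent mass: 26 × 1.00783 + 31 × 1.0086649 = 57.4721919 u
Mass defect Δm = 57.4721919 − 56.935393 = 0.5367989 u
Binding energy = Δm·c² = 0.5367989 × 931.49 MeV/u = 500.023 MeV
Per nucleus in joules: 500.023 MeV × 1.602e-13 J/MeV = 8.0104e-11 J
Per mole: 8.0104e-11 J × 6.022e23 mol⁻¹ = 4.8239e+13 J/mol

4.82e+13 J/mol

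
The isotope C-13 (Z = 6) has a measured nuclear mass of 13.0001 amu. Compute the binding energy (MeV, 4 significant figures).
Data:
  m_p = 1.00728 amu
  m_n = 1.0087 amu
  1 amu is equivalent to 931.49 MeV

97.32 MeV

With 6 protons and 7 neutrons (A = 13):
Total constituent mass: 6 × 1.00728 + 7 × 1.0087 = 13.10458 amu
Mass defect Δm = 13.10458 − 13.0001 = 0.10448 amu
Converting to energy: 0.10448 amu × 931.49 MeV/amu = 97.3221 MeV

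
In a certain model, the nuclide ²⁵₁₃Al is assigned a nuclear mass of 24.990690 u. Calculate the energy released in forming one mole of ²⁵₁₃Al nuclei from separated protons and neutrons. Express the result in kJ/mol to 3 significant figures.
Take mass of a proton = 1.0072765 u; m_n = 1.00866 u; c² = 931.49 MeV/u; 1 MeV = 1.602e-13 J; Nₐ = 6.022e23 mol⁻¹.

1.87e+10 kJ/mol

Mass of separated nucleons = 13(1.0072765) + 12(1.00866) = 13.0945945 + 12.10392 = 25.1985145 u
Δm = 25.1985145 − 24.990690 = 0.2078245 u
Binding energy = Δm·c² = 0.2078245 × 931.49 MeV/u = 193.586 MeV
Per nucleus in joules: 193.586 MeV × 1.602e-13 J/MeV = 3.1012e-11 J
Per mole: 3.1012e-11 J × 6.022e23 mol⁻¹ = 1.8675e+13 J/mol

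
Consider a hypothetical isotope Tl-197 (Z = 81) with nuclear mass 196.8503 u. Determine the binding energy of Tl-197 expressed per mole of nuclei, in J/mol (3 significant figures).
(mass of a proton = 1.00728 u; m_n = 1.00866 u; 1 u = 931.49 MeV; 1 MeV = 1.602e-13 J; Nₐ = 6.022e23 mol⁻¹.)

1.57e+14 J/mol

Mass of separated nucleons = 81(1.00728) + 116(1.00866) = 81.58968 + 117.00456 = 198.59424 u
Δm = 198.59424 − 196.8503 = 1.74394 u
Binding energy = Δm·c² = 1.74394 × 931.49 MeV/u = 1624.46 MeV
Per nucleus in joules: 1624.46 MeV × 1.602e-13 J/MeV = 2.6024e-10 J
Per mole: 2.6024e-10 J × 6.022e23 mol⁻¹ = 1.5672e+14 J/mol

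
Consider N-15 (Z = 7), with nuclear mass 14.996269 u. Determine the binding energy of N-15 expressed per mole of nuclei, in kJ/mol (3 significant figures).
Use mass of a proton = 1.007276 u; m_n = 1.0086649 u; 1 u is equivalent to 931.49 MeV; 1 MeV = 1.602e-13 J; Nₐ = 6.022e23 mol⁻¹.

1.11e+10 kJ/mol

The nucleus contains 7 protons and 15 − 7 = 8 neutrons.
Mass of separated nucleons = 7(1.007276) + 8(1.0086649) = 7.050932 + 8.0693192 = 15.1202512 u
Δm = 15.1202512 − 14.996269 = 0.1239822 u
Converting to energy: 0.1239822 u × 931.49 MeV/u = 115.488 MeV
Per nucleus in joules: 115.488 MeV × 1.602e-13 J/MeV = 1.8501e-11 J
Per mole: 1.8501e-11 J × 6.022e23 mol⁻¹ = 1.1141e+13 J/mol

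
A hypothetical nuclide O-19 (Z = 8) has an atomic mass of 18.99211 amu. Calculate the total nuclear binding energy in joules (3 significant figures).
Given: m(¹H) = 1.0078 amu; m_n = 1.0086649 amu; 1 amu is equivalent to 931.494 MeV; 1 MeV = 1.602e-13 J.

Z = 8, so N = A − Z = 19 − 8 = 11.
Σm = 8·m(¹H) + 11·m_n = 8.0624 + 11.0953139 = 19.1577139 amu
Mass defect Δm = 19.1577139 − 18.99211 = 0.1656039 amu
Binding energy = Δm·c² = 0.1656039 × 931.494 MeV/amu = 154.259 MeV
In joules: 154.259 MeV × 1.602e-13 J/MeV = 2.4712e-11 J

2.47e-11 J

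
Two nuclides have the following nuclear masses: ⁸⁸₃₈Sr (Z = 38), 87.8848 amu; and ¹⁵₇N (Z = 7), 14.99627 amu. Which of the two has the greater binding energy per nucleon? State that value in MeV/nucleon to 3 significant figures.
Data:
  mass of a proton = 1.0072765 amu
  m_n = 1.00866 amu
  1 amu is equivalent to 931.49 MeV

⁸⁸₃₈Sr; 8.73 MeV/nucleon

⁸⁸₃₈Sr: Σm = 38(1.0072765) + 50(1.00866) = 88.7095070 amu; Δm = 0.8247070 amu; E_B = 768.21 MeV; E_B/A = 8.730 MeV
¹⁵₇N: Σm = 7(1.0072765) + 8(1.00866) = 15.1202155 amu; Δm = 0.1239455 amu; E_B = 115.45 MeV; E_B/A = 7.697 MeV
⁸⁸₃₈Sr has the higher binding energy per nucleon, so it is the more tightly bound nucleus.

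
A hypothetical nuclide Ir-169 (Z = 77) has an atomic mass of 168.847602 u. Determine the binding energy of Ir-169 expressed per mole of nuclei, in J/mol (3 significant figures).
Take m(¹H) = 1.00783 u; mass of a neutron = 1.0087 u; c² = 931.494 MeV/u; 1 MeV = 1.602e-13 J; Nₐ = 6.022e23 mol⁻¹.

1.40e+14 J/mol

The nucleus contains 77 protons and 169 − 77 = 92 neutrons.
Mass of separated nucleons = 77(1.00783) + 92(1.0087) = 77.60291 + 92.8004 = 170.40331 u
Mass defect Δm = 170.40331 − 168.847602 = 1.555708 u
Binding energy = Δm·c² = 1.555708 × 931.494 MeV/u = 1449.13 MeV
Per nucleus in joules: 1449.13 MeV × 1.602e-13 J/MeV = 2.3215e-10 J
Per mole: 2.3215e-10 J × 6.022e23 mol⁻¹ = 1.3980e+14 J/mol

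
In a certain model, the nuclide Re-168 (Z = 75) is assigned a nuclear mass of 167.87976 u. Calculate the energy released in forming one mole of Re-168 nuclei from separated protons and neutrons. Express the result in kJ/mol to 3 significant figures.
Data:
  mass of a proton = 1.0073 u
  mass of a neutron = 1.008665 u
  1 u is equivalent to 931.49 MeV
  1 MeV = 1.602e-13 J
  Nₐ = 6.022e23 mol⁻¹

1.32e+11 kJ/mol

With 75 protons and 93 neutrons (A = 168):
Mass of separated nucleons = 75(1.0073) + 93(1.008665) = 75.5475 + 93.805845 = 169.353345 u
Δm = 169.353345 − 167.87976 = 1.473585 u
E_B = 1.473585 × 931.49 = 1372.63 MeV
Per nucleus in joules: 1372.63 MeV × 1.602e-13 J/MeV = 2.1990e-10 J
Per mole: 2.1990e-10 J × 6.022e23 mol⁻¹ = 1.3242e+14 J/mol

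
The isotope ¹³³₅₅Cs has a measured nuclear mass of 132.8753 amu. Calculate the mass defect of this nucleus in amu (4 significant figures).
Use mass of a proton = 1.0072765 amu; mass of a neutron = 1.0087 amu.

1.204 amu

The nucleus contains 55 protons and 133 − 55 = 78 neutrons.
Total constituent mass: 55 × 1.0072765 + 78 × 1.0087 = 134.0788075 amu
Mass defect Δm = 134.0788075 − 132.8753 = 1.2035075 amu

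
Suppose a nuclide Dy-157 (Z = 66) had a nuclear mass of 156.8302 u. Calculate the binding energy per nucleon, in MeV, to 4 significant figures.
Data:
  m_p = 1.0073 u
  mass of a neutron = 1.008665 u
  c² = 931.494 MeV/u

Σm = 66·m_p + 91·m_n = 66.4818 + 91.788515 = 158.270315 u
The mass defect is 158.270315 − 156.8302 = 1.440115 u.
E_B = 1.440115 × 931.494 = 1341.46 MeV
Per nucleon: 1341.46 / 157 = 8.544 MeV

8.544 MeV/nucleon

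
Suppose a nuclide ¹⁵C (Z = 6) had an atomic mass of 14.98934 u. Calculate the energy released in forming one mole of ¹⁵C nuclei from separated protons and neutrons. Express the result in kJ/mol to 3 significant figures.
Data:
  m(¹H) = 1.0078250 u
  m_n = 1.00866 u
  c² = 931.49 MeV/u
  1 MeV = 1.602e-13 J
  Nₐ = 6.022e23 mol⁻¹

With 6 protons and 9 neutrons (A = 15):
Mass of separated nucleons = 6(1.0078250) + 9(1.00866) = 6.0469500 + 9.07794 = 15.1248900 u
The mass defect is 15.1248900 − 14.98934 = 0.1355500 u.
E_B = 0.1355500 × 931.49 = 126.263 MeV
Per nucleus in joules: 126.263 MeV × 1.602e-13 J/MeV = 2.0227e-11 J
Per mole: 2.0227e-11 J × 6.022e23 mol⁻¹ = 1.2181e+13 J/mol

1.22e+10 kJ/mol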